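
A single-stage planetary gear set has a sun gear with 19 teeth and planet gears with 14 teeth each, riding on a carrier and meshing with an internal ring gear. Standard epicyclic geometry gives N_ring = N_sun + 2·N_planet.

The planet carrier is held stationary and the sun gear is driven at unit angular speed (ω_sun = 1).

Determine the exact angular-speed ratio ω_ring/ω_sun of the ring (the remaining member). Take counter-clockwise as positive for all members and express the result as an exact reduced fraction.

N_ring = 19 + 2·14 = 47
19(ω_s−ω_c) = −47(ω_r−ω_c),  ω_c=0, ω_s=1
ω_r = 0 − (19/47)(1−0) = -19/47
ω_r/ω_s = -19/47

-19/47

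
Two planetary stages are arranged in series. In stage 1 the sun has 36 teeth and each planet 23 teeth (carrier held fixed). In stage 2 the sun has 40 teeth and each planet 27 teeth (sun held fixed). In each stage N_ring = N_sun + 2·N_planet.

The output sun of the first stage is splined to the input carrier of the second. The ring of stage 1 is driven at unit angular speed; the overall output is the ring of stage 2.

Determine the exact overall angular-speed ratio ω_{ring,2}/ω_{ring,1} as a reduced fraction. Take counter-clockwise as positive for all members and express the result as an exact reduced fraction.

-2747/846

Stage 1: N_ring = 36 + 2·23 = 82
Stage 1: 36(ω_s−ω_c) = −82(ω_r−ω_c),  ω_c=0, ω_r=1
Stage 1: ω_s = 0 − (82/36)(1−0) = -41/18
  ⇒ ω_s¹/ω_r¹ = -41/18
Stage 2: N_ring = 40 + 2·27 = 94
Stage 2: 40(ω_s−ω_c) = −94(ω_r−ω_c),  ω_s=0, ω_c=1
Stage 2: ω_r = 1 − (40/94)(0−1) = 67/47
  ⇒ ω_r²/ω_c² = 67/47
Coupling ω_c² = ω_s¹ ⇒ overall = -41/18 × 67/47 = -2747/846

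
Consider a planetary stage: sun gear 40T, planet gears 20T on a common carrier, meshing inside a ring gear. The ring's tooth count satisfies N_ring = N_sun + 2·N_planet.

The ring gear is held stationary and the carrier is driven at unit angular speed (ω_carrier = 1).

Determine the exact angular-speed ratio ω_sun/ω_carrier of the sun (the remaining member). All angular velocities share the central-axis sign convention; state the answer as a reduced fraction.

N_ring = 40 + 2·20 = 80
40(ω_s−ω_c) = −80(ω_r−ω_c),  ω_r=0, ω_c=1
ω_s = 1 − (80/40)(0−1) = 3
ω_s/ω_c = 3

3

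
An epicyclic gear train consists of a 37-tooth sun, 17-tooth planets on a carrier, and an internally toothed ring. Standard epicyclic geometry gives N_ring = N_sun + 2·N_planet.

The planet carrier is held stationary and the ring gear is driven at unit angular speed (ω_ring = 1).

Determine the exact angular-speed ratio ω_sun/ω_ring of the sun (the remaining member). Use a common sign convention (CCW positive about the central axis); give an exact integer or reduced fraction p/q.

-71/37

N_ring = 37 + 2·17 = 71
37(ω_s−ω_c) = −71(ω_r−ω_c),  ω_c=0, ω_r=1
ω_s = 0 − (71/37)(1−0) = -71/37
ω_s/ω_r = -71/37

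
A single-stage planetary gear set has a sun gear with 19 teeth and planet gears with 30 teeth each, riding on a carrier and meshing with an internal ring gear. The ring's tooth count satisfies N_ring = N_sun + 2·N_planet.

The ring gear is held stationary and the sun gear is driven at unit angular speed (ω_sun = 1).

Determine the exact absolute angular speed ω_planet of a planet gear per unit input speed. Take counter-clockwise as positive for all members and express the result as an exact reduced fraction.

N_ring = 19 + 2·30 = 79
19(ω_s−ω_c) = −79(ω_r−ω_c),  ω_r=0, ω_s=1
19(1−ω_c) = −79(0−ω_c)  ⇒  98ω_c = 19  ⇒  ω_c = 19/98
sun–planet: 19·(1−19/98) = −30·(ω_p−ω_c)  ⇒  ω_p−ω_c = −(19/30)·(79/98) = -1501/2940
ω_p = 19/98 − 1501/2940 = -19/60

-19/60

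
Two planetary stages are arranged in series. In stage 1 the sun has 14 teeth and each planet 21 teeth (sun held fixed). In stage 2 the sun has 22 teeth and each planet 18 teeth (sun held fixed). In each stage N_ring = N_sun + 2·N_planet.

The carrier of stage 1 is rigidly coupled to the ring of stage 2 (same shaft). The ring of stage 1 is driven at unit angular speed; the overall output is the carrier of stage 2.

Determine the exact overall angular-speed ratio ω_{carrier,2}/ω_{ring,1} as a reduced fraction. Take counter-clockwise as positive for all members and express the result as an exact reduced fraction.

29/50

Stage 1: N_ring = 14 + 2·21 = 56
Stage 1: 14(ω_s−ω_c) = −56(ω_r−ω_c),  ω_s=0, ω_r=1
Stage 1: 14(0−ω_c) = −56(1−ω_c)  ⇒  70ω_c = 56  ⇒  ω_c = 4/5
  ⇒ ω_c¹/ω_r¹ = 4/5
Stage 2: N_ring = 22 + 2·18 = 58
Stage 2: 22(ω_s−ω_c) = −58(ω_r−ω_c),  ω_s=0, ω_r=1
Stage 2: 22(0−ω_c) = −58(1−ω_c)  ⇒  80ω_c = 58  ⇒  ω_c = 29/40
  ⇒ ω_c²/ω_r² = 29/40
Coupling ω_r² = ω_c¹ ⇒ overall = 4/5 × 29/40 = 29/50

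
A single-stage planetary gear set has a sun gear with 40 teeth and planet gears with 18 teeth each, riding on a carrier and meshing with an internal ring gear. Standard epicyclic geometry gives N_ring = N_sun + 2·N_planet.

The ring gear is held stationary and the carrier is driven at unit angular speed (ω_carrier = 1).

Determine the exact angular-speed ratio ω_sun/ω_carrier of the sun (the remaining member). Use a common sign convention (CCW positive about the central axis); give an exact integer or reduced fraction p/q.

29/10

N_ring = 40 + 2·18 = 76
40(ω_s−ω_c) = −76(ω_r−ω_c),  ω_r=0, ω_c=1
ω_s = 1 − (76/40)(0−1) = 29/10
ω_s/ω_c = 29/10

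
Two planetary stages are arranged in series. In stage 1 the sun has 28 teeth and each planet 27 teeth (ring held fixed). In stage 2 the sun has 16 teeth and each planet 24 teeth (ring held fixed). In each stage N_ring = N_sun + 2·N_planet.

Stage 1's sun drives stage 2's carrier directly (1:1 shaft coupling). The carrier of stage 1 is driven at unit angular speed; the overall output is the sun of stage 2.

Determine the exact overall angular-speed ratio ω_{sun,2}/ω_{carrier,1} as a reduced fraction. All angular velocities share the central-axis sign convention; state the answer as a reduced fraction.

Stage 1: N_ring = 28 + 2·27 = 82
Stage 1: 28(ω_s−ω_c) = −82(ω_r−ω_c),  ω_r=0, ω_c=1
Stage 1: ω_s = 1 − (82/28)(0−1) = 55/14
  ⇒ ω_s¹/ω_c¹ = 55/14
Stage 2: N_ring = 16 + 2·24 = 64
Stage 2: 16(ω_s−ω_c) = −64(ω_r−ω_c),  ω_r=0, ω_c=1
Stage 2: ω_s = 1 − (64/16)(0−1) = 5
  ⇒ ω_s²/ω_c² = 5
Coupling ω_c² = ω_s¹ ⇒ overall = 55/14 × 5 = 275/14

275/14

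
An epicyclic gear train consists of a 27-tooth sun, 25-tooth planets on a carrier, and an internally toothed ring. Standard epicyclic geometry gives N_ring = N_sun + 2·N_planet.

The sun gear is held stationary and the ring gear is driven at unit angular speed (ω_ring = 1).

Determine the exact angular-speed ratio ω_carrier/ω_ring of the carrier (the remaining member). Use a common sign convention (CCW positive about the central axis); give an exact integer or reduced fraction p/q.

N_ring = 27 + 2·25 = 77
27(ω_s−ω_c) = −77(ω_r−ω_c),  ω_s=0, ω_r=1
27(0−ω_c) = −77(1−ω_c)  ⇒  104ω_c = 77  ⇒  ω_c = 77/104
ω_c/ω_r = 77/104

77/104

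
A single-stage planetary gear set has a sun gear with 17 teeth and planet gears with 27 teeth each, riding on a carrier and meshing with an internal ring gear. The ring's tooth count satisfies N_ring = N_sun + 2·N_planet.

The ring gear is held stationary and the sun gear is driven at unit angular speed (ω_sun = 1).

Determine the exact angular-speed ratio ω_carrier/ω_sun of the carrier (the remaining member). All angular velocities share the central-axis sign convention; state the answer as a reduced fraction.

17/88

N_ring = 17 + 2·27 = 71
17(ω_s−ω_c) = −71(ω_r−ω_c),  ω_r=0, ω_s=1
17(1−ω_c) = −71(0−ω_c)  ⇒  88ω_c = 17  ⇒  ω_c = 17/88
ω_c/ω_s = 17/88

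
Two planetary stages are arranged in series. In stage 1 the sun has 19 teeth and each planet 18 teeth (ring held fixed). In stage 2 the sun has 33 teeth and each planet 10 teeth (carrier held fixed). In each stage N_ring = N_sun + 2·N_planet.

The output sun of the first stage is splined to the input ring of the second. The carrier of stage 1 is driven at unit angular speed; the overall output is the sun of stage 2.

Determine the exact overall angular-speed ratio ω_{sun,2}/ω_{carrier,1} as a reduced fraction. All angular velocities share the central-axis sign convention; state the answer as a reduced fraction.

-3922/627

Stage 1: N_ring = 19 + 2·18 = 55
Stage 1: 19(ω_s−ω_c) = −55(ω_r−ω_c),  ω_r=0, ω_c=1
Stage 1: ω_s = 1 − (55/19)(0−1) = 74/19
  ⇒ ω_s¹/ω_c¹ = 74/19
Stage 2: N_ring = 33 + 2·10 = 53
Stage 2: 33(ω_s−ω_c) = −53(ω_r−ω_c),  ω_c=0, ω_r=1
Stage 2: ω_s = 0 − (53/33)(1−0) = -53/33
  ⇒ ω_s²/ω_r² = -53/33
Coupling ω_r² = ω_s¹ ⇒ overall = 74/19 × -53/33 = -3922/627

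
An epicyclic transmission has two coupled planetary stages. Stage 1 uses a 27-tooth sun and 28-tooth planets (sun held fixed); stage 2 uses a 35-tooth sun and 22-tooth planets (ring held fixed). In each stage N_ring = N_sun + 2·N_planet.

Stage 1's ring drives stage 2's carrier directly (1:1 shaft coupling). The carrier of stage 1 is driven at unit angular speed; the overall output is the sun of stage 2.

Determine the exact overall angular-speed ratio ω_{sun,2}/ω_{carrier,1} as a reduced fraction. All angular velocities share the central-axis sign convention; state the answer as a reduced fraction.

Stage 1: N_ring = 27 + 2·28 = 83
Stage 1: 27(ω_s−ω_c) = −83(ω_r−ω_c),  ω_s=0, ω_c=1
Stage 1: ω_r = 1 − (27/83)(0−1) = 110/83
  ⇒ ω_r¹/ω_c¹ = 110/83
Stage 2: N_ring = 35 + 2·22 = 79
Stage 2: 35(ω_s−ω_c) = −79(ω_r−ω_c),  ω_r=0, ω_c=1
Stage 2: ω_s = 1 − (79/35)(0−1) = 114/35
  ⇒ ω_s²/ω_c² = 114/35
Coupling ω_c² = ω_r¹ ⇒ overall = 110/83 × 114/35 = 2508/581

2508/581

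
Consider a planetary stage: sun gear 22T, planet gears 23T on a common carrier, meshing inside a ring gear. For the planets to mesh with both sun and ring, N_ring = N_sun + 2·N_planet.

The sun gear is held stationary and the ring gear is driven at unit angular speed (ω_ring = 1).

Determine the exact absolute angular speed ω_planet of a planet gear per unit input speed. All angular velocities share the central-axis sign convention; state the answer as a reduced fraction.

34/23

N_ring = 22 + 2·23 = 68
22(ω_s−ω_c) = −68(ω_r−ω_c),  ω_s=0, ω_r=1
22(0−ω_c) = −68(1−ω_c)  ⇒  90ω_c = 68  ⇒  ω_c = 34/45
sun–planet: 22·(0−34/45) = −23·(ω_p−ω_c)  ⇒  ω_p−ω_c = −(22/23)·(-34/45) = 748/1035
ω_p = 34/45 + 748/1035 = 34/23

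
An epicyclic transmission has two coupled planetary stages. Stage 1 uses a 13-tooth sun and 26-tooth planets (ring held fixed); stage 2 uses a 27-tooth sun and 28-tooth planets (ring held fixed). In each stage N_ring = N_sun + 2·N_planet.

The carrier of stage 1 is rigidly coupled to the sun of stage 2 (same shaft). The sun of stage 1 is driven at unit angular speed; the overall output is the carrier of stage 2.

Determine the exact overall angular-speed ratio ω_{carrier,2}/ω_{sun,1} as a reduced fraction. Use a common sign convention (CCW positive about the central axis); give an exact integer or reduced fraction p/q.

Stage 1: N_ring = 13 + 2·26 = 65
Stage 1: 13(ω_s−ω_c) = −65(ω_r−ω_c),  ω_r=0, ω_s=1
Stage 1: 13(1−ω_c) = −65(0−ω_c)  ⇒  78ω_c = 13  ⇒  ω_c = 1/6
  ⇒ ω_c¹/ω_s¹ = 1/6
Stage 2: N_ring = 27 + 2·28 = 83
Stage 2: 27(ω_s−ω_c) = −83(ω_r−ω_c),  ω_r=0, ω_s=1
Stage 2: 27(1−ω_c) = −83(0−ω_c)  ⇒  110ω_c = 27  ⇒  ω_c = 27/110
  ⇒ ω_c²/ω_s² = 27/110
Coupling ω_s² = ω_c¹ ⇒ overall = 1/6 × 27/110 = 9/220

9/220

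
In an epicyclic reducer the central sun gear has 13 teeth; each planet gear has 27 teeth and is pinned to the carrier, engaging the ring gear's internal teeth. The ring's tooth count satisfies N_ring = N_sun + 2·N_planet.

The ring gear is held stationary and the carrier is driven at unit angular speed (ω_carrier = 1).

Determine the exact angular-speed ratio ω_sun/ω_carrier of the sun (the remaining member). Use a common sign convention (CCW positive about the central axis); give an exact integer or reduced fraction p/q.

N_ring = 13 + 2·27 = 67
13(ω_s−ω_c) = −67(ω_r−ω_c),  ω_r=0, ω_c=1
ω_s = 1 − (67/13)(0−1) = 80/13
ω_s/ω_c = 80/13

80/13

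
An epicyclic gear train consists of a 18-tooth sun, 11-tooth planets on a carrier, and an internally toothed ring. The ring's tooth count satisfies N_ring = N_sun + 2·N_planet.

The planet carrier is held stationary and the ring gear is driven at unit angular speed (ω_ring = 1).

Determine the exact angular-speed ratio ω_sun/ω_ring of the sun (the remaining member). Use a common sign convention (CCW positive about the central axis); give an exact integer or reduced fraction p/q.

-20/9

N_ring = 18 + 2·11 = 40
18(ω_s−ω_c) = −40(ω_r−ω_c),  ω_c=0, ω_r=1
ω_s = 0 − (40/18)(1−0) = -20/9
ω_s/ω_r = -20/9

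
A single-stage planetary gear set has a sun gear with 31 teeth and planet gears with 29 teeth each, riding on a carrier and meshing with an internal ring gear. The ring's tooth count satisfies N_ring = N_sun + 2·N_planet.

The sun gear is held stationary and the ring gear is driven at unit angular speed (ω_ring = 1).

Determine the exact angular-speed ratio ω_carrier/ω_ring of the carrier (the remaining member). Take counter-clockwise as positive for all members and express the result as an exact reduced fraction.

89/120

N_ring = 31 + 2·29 = 89
31(ω_s−ω_c) = −89(ω_r−ω_c),  ω_s=0, ω_r=1
31(0−ω_c) = −89(1−ω_c)  ⇒  120ω_c = 89  ⇒  ω_c = 89/120
ω_c/ω_r = 89/120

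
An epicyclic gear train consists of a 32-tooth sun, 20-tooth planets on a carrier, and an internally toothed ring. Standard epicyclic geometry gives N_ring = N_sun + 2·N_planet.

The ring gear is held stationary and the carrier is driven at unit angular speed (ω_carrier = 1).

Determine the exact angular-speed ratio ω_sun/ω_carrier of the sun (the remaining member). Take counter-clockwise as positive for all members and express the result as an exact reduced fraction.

N_ring = 32 + 2·20 = 72
32(ω_s−ω_c) = −72(ω_r−ω_c),  ω_r=0, ω_c=1
ω_s = 1 − (72/32)(0−1) = 13/4
ω_s/ω_c = 13/4

13/4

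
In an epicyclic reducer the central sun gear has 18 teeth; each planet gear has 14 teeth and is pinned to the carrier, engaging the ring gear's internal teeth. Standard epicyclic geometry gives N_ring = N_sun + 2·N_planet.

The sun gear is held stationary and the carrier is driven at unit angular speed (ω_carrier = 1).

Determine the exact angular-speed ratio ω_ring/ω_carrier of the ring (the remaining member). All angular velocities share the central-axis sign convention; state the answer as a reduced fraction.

32/23

N_ring = 18 + 2·14 = 46
18(ω_s−ω_c) = −46(ω_r−ω_c),  ω_s=0, ω_c=1
ω_r = 1 − (18/46)(0−1) = 32/23
ω_r/ω_c = 32/23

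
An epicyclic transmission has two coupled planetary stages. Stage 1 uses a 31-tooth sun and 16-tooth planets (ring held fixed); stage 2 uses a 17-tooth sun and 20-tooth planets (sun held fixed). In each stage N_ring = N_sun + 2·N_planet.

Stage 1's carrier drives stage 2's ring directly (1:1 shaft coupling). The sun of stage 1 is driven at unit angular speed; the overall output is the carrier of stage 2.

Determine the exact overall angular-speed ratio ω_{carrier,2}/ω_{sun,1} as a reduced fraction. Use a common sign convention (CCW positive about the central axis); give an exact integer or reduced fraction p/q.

1767/6956

Stage 1: N_ring = 31 + 2·16 = 63
Stage 1: 31(ω_s−ω_c) = −63(ω_r−ω_c),  ω_r=0, ω_s=1
Stage 1: 31(1−ω_c) = −63(0−ω_c)  ⇒  94ω_c = 31  ⇒  ω_c = 31/94
  ⇒ ω_c¹/ω_s¹ = 31/94
Stage 2: N_ring = 17 + 2·20 = 57
Stage 2: 17(ω_s−ω_c) = −57(ω_r−ω_c),  ω_s=0, ω_r=1
Stage 2: 17(0−ω_c) = −57(1−ω_c)  ⇒  74ω_c = 57  ⇒  ω_c = 57/74
  ⇒ ω_c²/ω_r² = 57/74
Coupling ω_r² = ω_c¹ ⇒ overall = 31/94 × 57/74 = 1767/6956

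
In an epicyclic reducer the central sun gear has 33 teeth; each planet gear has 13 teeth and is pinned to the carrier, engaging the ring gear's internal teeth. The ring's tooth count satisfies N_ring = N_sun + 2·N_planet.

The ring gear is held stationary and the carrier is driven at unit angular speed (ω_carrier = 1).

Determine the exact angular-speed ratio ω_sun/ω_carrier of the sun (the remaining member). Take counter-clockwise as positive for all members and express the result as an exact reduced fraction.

92/33

N_ring = 33 + 2·13 = 59
33(ω_s−ω_c) = −59(ω_r−ω_c),  ω_r=0, ω_c=1
ω_s = 1 − (59/33)(0−1) = 92/33
ω_s/ω_c = 92/33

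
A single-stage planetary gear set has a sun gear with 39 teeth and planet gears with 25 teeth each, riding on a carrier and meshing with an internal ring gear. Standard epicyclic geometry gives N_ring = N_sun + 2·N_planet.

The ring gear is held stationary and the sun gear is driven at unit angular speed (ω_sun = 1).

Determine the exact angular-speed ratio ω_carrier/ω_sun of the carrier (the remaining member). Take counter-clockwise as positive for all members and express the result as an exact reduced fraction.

N_ring = 39 + 2·25 = 89
39(ω_s−ω_c) = −89(ω_r−ω_c),  ω_r=0, ω_s=1
39(1−ω_c) = −89(0−ω_c)  ⇒  128ω_c = 39  ⇒  ω_c = 39/128
ω_c/ω_s = 39/128

39/128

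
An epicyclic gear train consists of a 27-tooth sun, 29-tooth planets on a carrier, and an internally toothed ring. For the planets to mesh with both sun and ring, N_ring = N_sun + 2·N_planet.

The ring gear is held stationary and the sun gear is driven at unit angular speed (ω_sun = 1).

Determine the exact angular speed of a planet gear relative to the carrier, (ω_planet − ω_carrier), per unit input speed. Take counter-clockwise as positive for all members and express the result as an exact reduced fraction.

N_ring = 27 + 2·29 = 85
27(ω_s−ω_c) = −85(ω_r−ω_c),  ω_r=0, ω_s=1
27(1−ω_c) = −85(0−ω_c)  ⇒  112ω_c = 27  ⇒  ω_c = 27/112
sun–planet: 27·(1−27/112) = −29·(ω_p−ω_c)  ⇒  ω_p−ω_c = −(27/29)·(85/112) = -2295/3248

-2295/3248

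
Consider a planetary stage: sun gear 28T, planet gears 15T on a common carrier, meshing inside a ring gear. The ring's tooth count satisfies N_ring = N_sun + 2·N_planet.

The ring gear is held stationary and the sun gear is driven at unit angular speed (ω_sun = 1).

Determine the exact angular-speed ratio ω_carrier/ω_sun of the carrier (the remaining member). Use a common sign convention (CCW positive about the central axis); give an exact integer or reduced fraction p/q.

14/43

N_ring = 28 + 2·15 = 58
28(ω_s−ω_c) = −58(ω_r−ω_c),  ω_r=0, ω_s=1
28(1−ω_c) = −58(0−ω_c)  ⇒  86ω_c = 28  ⇒  ω_c = 14/43
ω_c/ω_s = 14/43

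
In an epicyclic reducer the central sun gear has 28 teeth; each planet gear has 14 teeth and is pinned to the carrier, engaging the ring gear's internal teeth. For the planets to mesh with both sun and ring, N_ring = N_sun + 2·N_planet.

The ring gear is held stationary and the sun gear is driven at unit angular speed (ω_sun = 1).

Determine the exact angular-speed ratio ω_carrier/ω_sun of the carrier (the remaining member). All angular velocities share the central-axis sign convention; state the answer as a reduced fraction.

1/3

N_ring = 28 + 2·14 = 56
28(ω_s−ω_c) = −56(ω_r−ω_c),  ω_r=0, ω_s=1
28(1−ω_c) = −56(0−ω_c)  ⇒  84ω_c = 28  ⇒  ω_c = 1/3
ω_c/ω_s = 1/3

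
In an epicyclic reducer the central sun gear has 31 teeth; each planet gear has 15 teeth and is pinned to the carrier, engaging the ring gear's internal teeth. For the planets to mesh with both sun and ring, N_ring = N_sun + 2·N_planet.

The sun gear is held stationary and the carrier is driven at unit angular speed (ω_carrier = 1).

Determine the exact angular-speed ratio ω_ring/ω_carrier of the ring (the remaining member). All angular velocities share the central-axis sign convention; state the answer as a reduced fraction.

92/61

N_ring = 31 + 2·15 = 61
31(ω_s−ω_c) = −61(ω_r−ω_c),  ω_s=0, ω_c=1
ω_r = 1 − (31/61)(0−1) = 92/61
ω_r/ω_c = 92/61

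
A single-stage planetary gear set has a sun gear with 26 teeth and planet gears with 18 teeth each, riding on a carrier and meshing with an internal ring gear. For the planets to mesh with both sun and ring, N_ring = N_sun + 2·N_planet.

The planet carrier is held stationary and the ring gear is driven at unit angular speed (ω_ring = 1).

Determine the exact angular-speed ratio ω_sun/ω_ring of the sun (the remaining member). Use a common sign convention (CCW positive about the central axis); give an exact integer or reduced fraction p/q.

N_ring = 26 + 2·18 = 62
26(ω_s−ω_c) = −62(ω_r−ω_c),  ω_c=0, ω_r=1
ω_s = 0 − (62/26)(1−0) = -31/13
ω_s/ω_r = -31/13

-31/13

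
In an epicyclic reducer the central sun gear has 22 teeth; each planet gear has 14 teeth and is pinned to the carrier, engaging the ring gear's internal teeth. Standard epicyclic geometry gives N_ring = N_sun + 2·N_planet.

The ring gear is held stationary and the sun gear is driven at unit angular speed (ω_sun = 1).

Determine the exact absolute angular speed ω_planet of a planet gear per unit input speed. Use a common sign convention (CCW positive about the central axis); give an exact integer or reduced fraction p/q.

-11/14

N_ring = 22 + 2·14 = 50
22(ω_s−ω_c) = −50(ω_r−ω_c),  ω_r=0, ω_s=1
22(1−ω_c) = −50(0−ω_c)  ⇒  72ω_c = 22  ⇒  ω_c = 11/36
sun–planet: 22·(1−11/36) = −14·(ω_p−ω_c)  ⇒  ω_p−ω_c = −(22/14)·(25/36) = -275/252
ω_p = 11/36 − 275/252 = -11/14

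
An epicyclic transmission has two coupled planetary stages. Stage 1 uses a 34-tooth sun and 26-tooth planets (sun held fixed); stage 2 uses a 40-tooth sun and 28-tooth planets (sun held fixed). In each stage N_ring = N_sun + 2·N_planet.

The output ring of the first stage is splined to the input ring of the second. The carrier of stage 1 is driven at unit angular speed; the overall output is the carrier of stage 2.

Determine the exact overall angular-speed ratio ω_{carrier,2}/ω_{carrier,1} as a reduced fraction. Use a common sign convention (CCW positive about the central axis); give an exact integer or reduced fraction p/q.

Stage 1: N_ring = 34 + 2·26 = 86
Stage 1: 34(ω_s−ω_c) = −86(ω_r−ω_c),  ω_s=0, ω_c=1
Stage 1: ω_r = 1 − (34/86)(0−1) = 60/43
  ⇒ ω_r¹/ω_c¹ = 60/43
Stage 2: N_ring = 40 + 2·28 = 96
Stage 2: 40(ω_s−ω_c) = −96(ω_r−ω_c),  ω_s=0, ω_r=1
Stage 2: 40(0−ω_c) = −96(1−ω_c)  ⇒  136ω_c = 96  ⇒  ω_c = 12/17
  ⇒ ω_c²/ω_r² = 12/17
Coupling ω_r² = ω_r¹ ⇒ overall = 60/43 × 12/17 = 720/731

720/731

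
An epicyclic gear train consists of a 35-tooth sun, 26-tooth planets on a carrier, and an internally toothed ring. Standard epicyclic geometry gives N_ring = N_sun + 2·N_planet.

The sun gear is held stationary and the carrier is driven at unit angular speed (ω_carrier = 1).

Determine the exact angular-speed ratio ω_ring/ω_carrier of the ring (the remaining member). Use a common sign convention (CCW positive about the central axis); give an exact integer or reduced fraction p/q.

122/87

N_ring = 35 + 2·26 = 87
35(ω_s−ω_c) = −87(ω_r−ω_c),  ω_s=0, ω_c=1
ω_r = 1 − (35/87)(0−1) = 122/87
ω_r/ω_c = 122/87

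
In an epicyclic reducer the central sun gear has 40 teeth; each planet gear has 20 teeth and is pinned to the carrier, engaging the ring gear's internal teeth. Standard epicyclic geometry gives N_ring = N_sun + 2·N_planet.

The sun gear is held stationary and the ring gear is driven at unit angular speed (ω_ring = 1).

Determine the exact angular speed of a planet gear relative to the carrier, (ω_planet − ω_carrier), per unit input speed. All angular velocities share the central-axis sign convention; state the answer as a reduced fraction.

N_ring = 40 + 2·20 = 80
40(ω_s−ω_c) = −80(ω_r−ω_c),  ω_s=0, ω_r=1
40(0−ω_c) = −80(1−ω_c)  ⇒  120ω_c = 80  ⇒  ω_c = 2/3
sun–planet: 40·(0−2/3) = −20·(ω_p−ω_c)  ⇒  ω_p−ω_c = −(40/20)·(-2/3) = 4/3

4/3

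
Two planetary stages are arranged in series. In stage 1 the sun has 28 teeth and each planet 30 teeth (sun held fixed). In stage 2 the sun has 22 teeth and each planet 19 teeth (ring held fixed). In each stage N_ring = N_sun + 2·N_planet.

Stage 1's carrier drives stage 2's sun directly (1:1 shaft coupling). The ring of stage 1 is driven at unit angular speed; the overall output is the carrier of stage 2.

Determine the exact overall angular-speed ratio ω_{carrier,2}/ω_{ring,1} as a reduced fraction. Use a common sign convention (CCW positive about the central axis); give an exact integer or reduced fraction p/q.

242/1189

Stage 1: N_ring = 28 + 2·30 = 88
Stage 1: 28(ω_s−ω_c) = −88(ω_r−ω_c),  ω_s=0, ω_r=1
Stage 1: 28(0−ω_c) = −88(1−ω_c)  ⇒  116ω_c = 88  ⇒  ω_c = 22/29
  ⇒ ω_c¹/ω_r¹ = 22/29
Stage 2: N_ring = 22 + 2·19 = 60
Stage 2: 22(ω_s−ω_c) = −60(ω_r−ω_c),  ω_r=0, ω_s=1
Stage 2: 22(1−ω_c) = −60(0−ω_c)  ⇒  82ω_c = 22  ⇒  ω_c = 11/41
  ⇒ ω_c²/ω_s² = 11/41
Coupling ω_s² = ω_c¹ ⇒ overall = 22/29 × 11/41 = 242/1189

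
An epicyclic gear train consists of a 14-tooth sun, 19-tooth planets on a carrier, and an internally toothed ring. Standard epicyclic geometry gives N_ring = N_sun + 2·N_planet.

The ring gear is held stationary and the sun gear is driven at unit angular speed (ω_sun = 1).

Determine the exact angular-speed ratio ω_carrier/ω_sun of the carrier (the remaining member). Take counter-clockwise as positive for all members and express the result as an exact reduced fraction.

7/33

N_ring = 14 + 2·19 = 52
14(ω_s−ω_c) = −52(ω_r−ω_c),  ω_r=0, ω_s=1
14(1−ω_c) = −52(0−ω_c)  ⇒  66ω_c = 14  ⇒  ω_c = 7/33
ω_c/ω_s = 7/33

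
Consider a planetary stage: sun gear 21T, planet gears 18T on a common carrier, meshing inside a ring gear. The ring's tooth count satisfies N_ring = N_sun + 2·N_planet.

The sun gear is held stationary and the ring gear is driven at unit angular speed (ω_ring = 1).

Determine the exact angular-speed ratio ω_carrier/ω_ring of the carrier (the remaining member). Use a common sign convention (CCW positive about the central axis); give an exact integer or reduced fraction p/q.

19/26

N_ring = 21 + 2·18 = 57
21(ω_s−ω_c) = −57(ω_r−ω_c),  ω_s=0, ω_r=1
21(0−ω_c) = −57(1−ω_c)  ⇒  78ω_c = 57  ⇒  ω_c = 19/26
ω_c/ω_r = 19/26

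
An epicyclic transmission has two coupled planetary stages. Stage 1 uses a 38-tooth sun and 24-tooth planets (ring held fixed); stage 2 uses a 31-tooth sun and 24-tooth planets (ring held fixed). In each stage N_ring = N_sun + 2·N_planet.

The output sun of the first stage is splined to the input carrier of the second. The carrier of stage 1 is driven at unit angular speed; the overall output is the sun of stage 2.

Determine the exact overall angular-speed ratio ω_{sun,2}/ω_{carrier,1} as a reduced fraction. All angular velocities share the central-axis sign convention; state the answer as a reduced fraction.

220/19

Stage 1: N_ring = 38 + 2·24 = 86
Stage 1: 38(ω_s−ω_c) = −86(ω_r−ω_c),  ω_r=0, ω_c=1
Stage 1: ω_s = 1 − (86/38)(0−1) = 62/19
  ⇒ ω_s¹/ω_c¹ = 62/19
Stage 2: N_ring = 31 + 2·24 = 79
Stage 2: 31(ω_s−ω_c) = −79(ω_r−ω_c),  ω_r=0, ω_c=1
Stage 2: ω_s = 1 − (79/31)(0−1) = 110/31
  ⇒ ω_s²/ω_c² = 110/31
Coupling ω_c² = ω_s¹ ⇒ overall = 62/19 × 110/31 = 220/19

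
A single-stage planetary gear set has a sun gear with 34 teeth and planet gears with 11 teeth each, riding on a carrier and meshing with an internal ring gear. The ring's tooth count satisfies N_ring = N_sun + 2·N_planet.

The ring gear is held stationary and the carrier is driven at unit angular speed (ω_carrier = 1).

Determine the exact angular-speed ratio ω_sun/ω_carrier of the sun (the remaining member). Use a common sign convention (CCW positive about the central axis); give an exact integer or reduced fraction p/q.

45/17

N_ring = 34 + 2·11 = 56
34(ω_s−ω_c) = −56(ω_r−ω_c),  ω_r=0, ω_c=1
ω_s = 1 − (56/34)(0−1) = 45/17
ω_s/ω_c = 45/17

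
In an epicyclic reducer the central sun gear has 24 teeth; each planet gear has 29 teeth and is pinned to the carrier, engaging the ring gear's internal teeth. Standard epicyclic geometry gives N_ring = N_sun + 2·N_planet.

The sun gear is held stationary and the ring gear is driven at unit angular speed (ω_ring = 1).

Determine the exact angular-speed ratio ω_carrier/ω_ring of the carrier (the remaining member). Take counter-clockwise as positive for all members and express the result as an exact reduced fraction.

41/53

N_ring = 24 + 2·29 = 82
24(ω_s−ω_c) = −82(ω_r−ω_c),  ω_s=0, ω_r=1
24(0−ω_c) = −82(1−ω_c)  ⇒  106ω_c = 82  ⇒  ω_c = 41/53
ω_c/ω_r = 41/53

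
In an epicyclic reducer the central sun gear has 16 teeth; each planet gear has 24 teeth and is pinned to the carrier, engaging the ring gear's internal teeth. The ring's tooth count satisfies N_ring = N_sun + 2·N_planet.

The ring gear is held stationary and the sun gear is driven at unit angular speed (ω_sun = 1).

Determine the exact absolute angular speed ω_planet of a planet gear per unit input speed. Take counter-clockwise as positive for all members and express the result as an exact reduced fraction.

N_ring = 16 + 2·24 = 64
16(ω_s−ω_c) = −64(ω_r−ω_c),  ω_r=0, ω_s=1
16(1−ω_c) = −64(0−ω_c)  ⇒  80ω_c = 16  ⇒  ω_c = 1/5
sun–planet: 16·(1−1/5) = −24·(ω_p−ω_c)  ⇒  ω_p−ω_c = −(16/24)·(4/5) = -8/15
ω_p = 1/5 − 8/15 = -1/3

-1/3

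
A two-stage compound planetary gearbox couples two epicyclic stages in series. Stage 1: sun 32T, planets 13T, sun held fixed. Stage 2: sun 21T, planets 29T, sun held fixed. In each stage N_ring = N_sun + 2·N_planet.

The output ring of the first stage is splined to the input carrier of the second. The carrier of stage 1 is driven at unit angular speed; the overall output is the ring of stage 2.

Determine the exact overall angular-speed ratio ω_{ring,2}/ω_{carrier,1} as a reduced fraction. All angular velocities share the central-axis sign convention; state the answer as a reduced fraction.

4500/2291

Stage 1: N_ring = 32 + 2·13 = 58
Stage 1: 32(ω_s−ω_c) = −58(ω_r−ω_c),  ω_s=0, ω_c=1
Stage 1: ω_r = 1 − (32/58)(0−1) = 45/29
  ⇒ ω_r¹/ω_c¹ = 45/29
Stage 2: N_ring = 21 + 2·29 = 79
Stage 2: 21(ω_s−ω_c) = −79(ω_r−ω_c),  ω_s=0, ω_c=1
Stage 2: ω_r = 1 − (21/79)(0−1) = 100/79
  ⇒ ω_r²/ω_c² = 100/79
Coupling ω_c² = ω_r¹ ⇒ overall = 45/29 × 100/79 = 4500/2291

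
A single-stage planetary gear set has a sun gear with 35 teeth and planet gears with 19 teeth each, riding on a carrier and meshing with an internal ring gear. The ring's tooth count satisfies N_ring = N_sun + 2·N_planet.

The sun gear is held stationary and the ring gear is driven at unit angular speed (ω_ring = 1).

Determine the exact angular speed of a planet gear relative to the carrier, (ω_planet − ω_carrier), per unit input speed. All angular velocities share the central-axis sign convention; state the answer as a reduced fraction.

N_ring = 35 + 2·19 = 73
35(ω_s−ω_c) = −73(ω_r−ω_c),  ω_s=0, ω_r=1
35(0−ω_c) = −73(1−ω_c)  ⇒  108ω_c = 73  ⇒  ω_c = 73/108
sun–planet: 35·(0−73/108) = −19·(ω_p−ω_c)  ⇒  ω_p−ω_c = −(35/19)·(-73/108) = 2555/2052

2555/2052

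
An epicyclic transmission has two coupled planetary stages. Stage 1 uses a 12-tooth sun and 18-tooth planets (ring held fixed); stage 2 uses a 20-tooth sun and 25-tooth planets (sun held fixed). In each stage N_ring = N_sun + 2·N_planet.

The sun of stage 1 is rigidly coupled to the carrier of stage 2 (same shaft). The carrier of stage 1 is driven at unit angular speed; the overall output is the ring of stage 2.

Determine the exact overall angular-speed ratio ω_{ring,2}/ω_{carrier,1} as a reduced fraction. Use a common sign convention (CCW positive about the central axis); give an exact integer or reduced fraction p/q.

45/7

Stage 1: N_ring = 12 + 2·18 = 48
Stage 1: 12(ω_s−ω_c) = −48(ω_r−ω_c),  ω_r=0, ω_c=1
Stage 1: ω_s = 1 − (48/12)(0−1) = 5
  ⇒ ω_s¹/ω_c¹ = 5
Stage 2: N_ring = 20 + 2·25 = 70
Stage 2: 20(ω_s−ω_c) = −70(ω_r−ω_c),  ω_s=0, ω_c=1
Stage 2: ω_r = 1 − (20/70)(0−1) = 9/7
  ⇒ ω_r²/ω_c² = 9/7
Coupling ω_c² = ω_s¹ ⇒ overall = 5 × 9/7 = 45/7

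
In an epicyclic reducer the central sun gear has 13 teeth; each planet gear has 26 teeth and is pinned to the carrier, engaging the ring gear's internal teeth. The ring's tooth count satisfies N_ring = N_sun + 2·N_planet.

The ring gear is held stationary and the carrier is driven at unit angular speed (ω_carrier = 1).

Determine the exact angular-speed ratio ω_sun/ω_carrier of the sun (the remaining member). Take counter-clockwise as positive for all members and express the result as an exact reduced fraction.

N_ring = 13 + 2·26 = 65
13(ω_s−ω_c) = −65(ω_r−ω_c),  ω_r=0, ω_c=1
ω_s = 1 − (65/13)(0−1) = 6
ω_s/ω_c = 6

6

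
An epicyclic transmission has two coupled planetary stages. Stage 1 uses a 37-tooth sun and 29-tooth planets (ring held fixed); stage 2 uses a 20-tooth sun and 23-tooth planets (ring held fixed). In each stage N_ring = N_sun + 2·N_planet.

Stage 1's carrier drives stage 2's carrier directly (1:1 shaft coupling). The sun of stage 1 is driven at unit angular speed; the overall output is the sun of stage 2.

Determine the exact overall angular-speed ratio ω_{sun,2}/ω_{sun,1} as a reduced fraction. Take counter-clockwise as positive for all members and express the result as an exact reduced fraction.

Stage 1: N_ring = 37 + 2·29 = 95
Stage 1: 37(ω_s−ω_c) = −95(ω_r−ω_c),  ω_r=0, ω_s=1
Stage 1: 37(1−ω_c) = −95(0−ω_c)  ⇒  132ω_c = 37  ⇒  ω_c = 37/132
  ⇒ ω_c¹/ω_s¹ = 37/132
Stage 2: N_ring = 20 + 2·23 = 66
Stage 2: 20(ω_s−ω_c) = −66(ω_r−ω_c),  ω_r=0, ω_c=1
Stage 2: ω_s = 1 − (66/20)(0−1) = 43/10
  ⇒ ω_s²/ω_c² = 43/10
Coupling ω_c² = ω_c¹ ⇒ overall = 37/132 × 43/10 = 1591/1320

1591/1320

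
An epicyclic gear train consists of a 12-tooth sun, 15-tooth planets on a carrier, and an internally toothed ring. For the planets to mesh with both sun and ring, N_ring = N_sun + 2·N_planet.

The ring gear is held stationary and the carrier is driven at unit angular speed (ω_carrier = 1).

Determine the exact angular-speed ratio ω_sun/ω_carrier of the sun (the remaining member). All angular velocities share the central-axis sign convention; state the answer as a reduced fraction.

N_ring = 12 + 2·15 = 42
12(ω_s−ω_c) = −42(ω_r−ω_c),  ω_r=0, ω_c=1
ω_s = 1 − (42/12)(0−1) = 9/2
ω_s/ω_c = 9/2

9/2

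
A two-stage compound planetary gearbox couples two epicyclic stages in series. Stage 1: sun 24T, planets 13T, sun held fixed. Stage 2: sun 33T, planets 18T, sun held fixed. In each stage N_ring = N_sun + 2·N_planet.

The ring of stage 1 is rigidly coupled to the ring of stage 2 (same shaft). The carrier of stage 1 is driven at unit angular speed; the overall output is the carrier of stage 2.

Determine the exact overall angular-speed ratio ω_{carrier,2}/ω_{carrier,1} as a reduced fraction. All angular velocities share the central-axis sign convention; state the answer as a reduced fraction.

Stage 1: N_ring = 24 + 2·13 = 50
Stage 1: 24(ω_s−ω_c) = −50(ω_r−ω_c),  ω_s=0, ω_c=1
Stage 1: ω_r = 1 − (24/50)(0−1) = 37/25
  ⇒ ω_r¹/ω_c¹ = 37/25
Stage 2: N_ring = 33 + 2·18 = 69
Stage 2: 33(ω_s−ω_c) = −69(ω_r−ω_c),  ω_s=0, ω_r=1
Stage 2: 33(0−ω_c) = −69(1−ω_c)  ⇒  102ω_c = 69  ⇒  ω_c = 23/34
  ⇒ ω_c²/ω_r² = 23/34
Coupling ω_r² = ω_r¹ ⇒ overall = 37/25 × 23/34 = 851/850

851/850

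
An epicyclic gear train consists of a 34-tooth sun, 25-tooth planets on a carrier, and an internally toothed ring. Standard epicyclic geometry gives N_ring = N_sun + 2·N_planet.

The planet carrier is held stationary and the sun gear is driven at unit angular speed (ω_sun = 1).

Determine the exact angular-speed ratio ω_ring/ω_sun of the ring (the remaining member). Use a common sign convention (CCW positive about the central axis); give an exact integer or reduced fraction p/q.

N_ring = 34 + 2·25 = 84
34(ω_s−ω_c) = −84(ω_r−ω_c),  ω_c=0, ω_s=1
ω_r = 0 − (34/84)(1−0) = -17/42
ω_r/ω_s = -17/42

-17/42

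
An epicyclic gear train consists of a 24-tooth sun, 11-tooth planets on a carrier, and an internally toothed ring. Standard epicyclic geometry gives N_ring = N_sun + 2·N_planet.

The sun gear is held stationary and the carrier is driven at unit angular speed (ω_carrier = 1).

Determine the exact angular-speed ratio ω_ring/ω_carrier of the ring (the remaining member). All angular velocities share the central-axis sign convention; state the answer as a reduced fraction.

35/23

N_ring = 24 + 2·11 = 46
24(ω_s−ω_c) = −46(ω_r−ω_c),  ω_s=0, ω_c=1
ω_r = 1 − (24/46)(0−1) = 35/23
ω_r/ω_c = 35/23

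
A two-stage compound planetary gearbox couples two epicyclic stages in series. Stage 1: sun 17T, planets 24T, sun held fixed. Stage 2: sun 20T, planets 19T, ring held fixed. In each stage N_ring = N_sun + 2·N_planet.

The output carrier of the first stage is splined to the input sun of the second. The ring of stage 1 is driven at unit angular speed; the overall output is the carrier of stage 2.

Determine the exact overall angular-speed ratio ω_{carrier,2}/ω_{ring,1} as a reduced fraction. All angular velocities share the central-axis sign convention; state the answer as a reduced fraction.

Stage 1: N_ring = 17 + 2·24 = 65
Stage 1: 17(ω_s−ω_c) = −65(ω_r−ω_c),  ω_s=0, ω_r=1
Stage 1: 17(0−ω_c) = −65(1−ω_c)  ⇒  82ω_c = 65  ⇒  ω_c = 65/82
  ⇒ ω_c¹/ω_r¹ = 65/82
Stage 2: N_ring = 20 + 2·19 = 58
Stage 2: 20(ω_s−ω_c) = −58(ω_r−ω_c),  ω_r=0, ω_s=1
Stage 2: 20(1−ω_c) = −58(0−ω_c)  ⇒  78ω_c = 20  ⇒  ω_c = 10/39
  ⇒ ω_c²/ω_s² = 10/39
Coupling ω_s² = ω_c¹ ⇒ overall = 65/82 × 10/39 = 25/123

25/123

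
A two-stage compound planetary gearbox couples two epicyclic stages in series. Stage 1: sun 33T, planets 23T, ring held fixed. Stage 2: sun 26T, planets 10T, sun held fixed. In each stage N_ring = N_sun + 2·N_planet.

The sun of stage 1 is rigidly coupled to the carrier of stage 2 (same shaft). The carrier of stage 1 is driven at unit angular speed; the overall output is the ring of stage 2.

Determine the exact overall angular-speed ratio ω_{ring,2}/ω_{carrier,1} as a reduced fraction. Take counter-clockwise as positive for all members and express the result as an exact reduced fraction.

1344/253

Stage 1: N_ring = 33 + 2·23 = 79
Stage 1: 33(ω_s−ω_c) = −79(ω_r−ω_c),  ω_r=0, ω_c=1
Stage 1: ω_s = 1 − (79/33)(0−1) = 112/33
  ⇒ ω_s¹/ω_c¹ = 112/33
Stage 2: N_ring = 26 + 2·10 = 46
Stage 2: 26(ω_s−ω_c) = −46(ω_r−ω_c),  ω_s=0, ω_c=1
Stage 2: ω_r = 1 − (26/46)(0−1) = 36/23
  ⇒ ω_r²/ω_c² = 36/23
Coupling ω_c² = ω_s¹ ⇒ overall = 112/33 × 36/23 = 1344/253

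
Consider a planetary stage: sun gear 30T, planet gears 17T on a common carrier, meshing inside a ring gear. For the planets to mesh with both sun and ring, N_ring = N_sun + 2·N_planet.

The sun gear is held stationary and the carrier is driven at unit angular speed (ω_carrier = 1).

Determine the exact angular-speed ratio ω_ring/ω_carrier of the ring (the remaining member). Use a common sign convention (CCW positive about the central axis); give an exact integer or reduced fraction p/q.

47/32

N_ring = 30 + 2·17 = 64
30(ω_s−ω_c) = −64(ω_r−ω_c),  ω_s=0, ω_c=1
ω_r = 1 − (30/64)(0−1) = 47/32
ω_r/ω_c = 47/32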